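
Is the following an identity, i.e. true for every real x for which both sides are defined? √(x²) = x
No, this is NOT an identity.

Claim: √(x²) = x.
Test a specific point where both sides are defined: x = -2.
LHS = √(x²) ≈ 2.0000
RHS = x ≈ -2.0000
Since 2.0000 ≠ -2.0000, the equation fails at this point, so it cannot hold for every real x for which both sides are defined.
√(x²) = |x|, which differs from x whenever x < 0 (both sides are defined for every real x).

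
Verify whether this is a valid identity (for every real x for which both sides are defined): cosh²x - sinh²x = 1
Claim: cosh²x - sinh²x = 1.
Reasoning: With cosh(x) = (e^x + e^-x)/2 and sinh(x) = (e^x - e^-x)/2: cosh²x = (e^(2x) + 2 + e^(-2x))/4 and sinh²x = (e^(2x) - 2 + e^(-2x))/4. Subtracting leaves 4/4 = 1.
So the two sides agree for every real x for which both sides are defined.

Conclusion: Yes, this is an identity.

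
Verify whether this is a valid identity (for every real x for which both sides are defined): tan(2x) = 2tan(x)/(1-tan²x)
Yes, this is an identity.

Claim: tan(2x) = 2tan(x)/(1-tan²x).
Reasoning: tan(2x) = sin(2x)/cos(2x) = 2sin(x)cos(x) / (cos²x - sin²x). Divide numerator and denominator by cos²x: 2tan(x) / (1 - tan²x).
So the two sides agree for every real x for which both sides are defined.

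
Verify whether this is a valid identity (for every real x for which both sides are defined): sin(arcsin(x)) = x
Claim: sin(arcsin(x)) = x.
Reasoning: For -1 ≤ x ≤ 1 (where arcsin is defined), arcsin(x) is by definition an angle whose sine equals x. Taking the sine of that angle returns x. (Note the other order, arcsin(sin x) = x, is NOT an identity.)
So the two sides agree for every real x for which both sides are defined.

Conclusion: Yes, this is an identity.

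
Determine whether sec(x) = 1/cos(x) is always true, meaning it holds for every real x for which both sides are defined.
Yes, this is an identity.

Claim: sec(x) = 1/cos(x).
Reasoning: sec(x) is by definition the reciprocal of cos(x), wherever cos(x) ≠ 0.
So the two sides agree for every real x for which both sides are defined.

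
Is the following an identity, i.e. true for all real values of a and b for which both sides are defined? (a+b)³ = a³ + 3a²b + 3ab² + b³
Yes, this is an identity.

Claim: (a+b)³ = a³ + 3a²b + 3ab² + b³.
Reasoning: (a+b)³ = (a+b)(a+b)² = (a+b)(a² + 2ab + b²) = a³ + 2a²b + ab² + a²b + 2ab² + b³ = a³ + 3a²b + 3ab² + b³.
So the two sides agree for all real values of a and b for which both sides are defined.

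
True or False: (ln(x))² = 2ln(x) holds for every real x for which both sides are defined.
Claim: (ln(x))² = 2ln(x).
Test a specific point where both sides are defined: x = 4.
LHS = (ln(x))² ≈ 1.9218
RHS = 2ln(x) ≈ 2.7726
Since 1.9218 ≠ 2.7726, the equation fails at this point, so it cannot hold for every real x for which both sides are defined.
2ln(x) equals ln(x²), which is not the same as (ln x)².

Conclusion: False.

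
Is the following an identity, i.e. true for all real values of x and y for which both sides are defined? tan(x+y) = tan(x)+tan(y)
No, this is NOT an identity.

Claim: tan(x+y) = tan(x)+tan(y).
Test a specific point where both sides are defined: x = π/3, y = 3π/4.
LHS = tan(x+y) ≈ 0.2679
RHS = tan(x)+tan(y) ≈ 0.7321
Since 0.2679 ≠ 0.7321, the equation fails at this point, so it cannot hold for all real values of x and y for which both sides are defined.
The correct formula is tan(x+y) = (tan(x) + tan(y))/(1 - tan(x)tan(y)).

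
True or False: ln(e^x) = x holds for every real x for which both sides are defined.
Claim: ln(e^x) = x.
Reasoning: ln is the inverse of the exponential: ln(e^x) asks for the exponent p with e^p = e^x, and since e^p is one-to-one that exponent is p = x.
So the two sides agree for every real x for which both sides are defined.

Conclusion: True.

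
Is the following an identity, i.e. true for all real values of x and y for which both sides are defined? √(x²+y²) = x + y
No, this is NOT an identity.

Claim: √(x²+y²) = x + y.
Test a specific point where both sides are defined: x = 3/2, y = -2.
LHS = √(x²+y²) ≈ 2.5000
RHS = x + y ≈ -0.5000
Since 2.5000 ≠ -0.5000, the equation fails at this point, so it cannot hold for all real values of x and y for which both sides are defined.
(x+y)² = x² + 2xy + y², not x² + y², so the square root does not split this way.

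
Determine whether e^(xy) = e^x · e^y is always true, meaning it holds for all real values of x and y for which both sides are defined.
No, this is NOT an identity.

Claim: e^(xy) = e^x · e^y.
Test a specific point where both sides are defined: x = 3, y = 1.
LHS = e^(xy) ≈ 20.0855
RHS = e^x · e^y ≈ 54.5982
Since 20.0855 ≠ 54.5982, the equation fails at this point, so it cannot hold for all real values of x and y for which both sides are defined.
e^x · e^y = e^(x+y), not e^(xy).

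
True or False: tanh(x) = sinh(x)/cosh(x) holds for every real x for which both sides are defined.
True.

Claim: tanh(x) = sinh(x)/cosh(x).
Reasoning: tanh(x) is defined as sinh(x)/cosh(x) = (e^x - e^-x)/(e^x + e^-x); cosh(x) ≥ 1 is never zero, so this holds for every real x.
So the two sides agree for every real x for which both sides are defined.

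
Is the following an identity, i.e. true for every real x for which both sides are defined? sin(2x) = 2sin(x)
Claim: sin(2x) = 2sin(x).
Test a specific point where both sides are defined: x = π/3.
LHS = sin(2x) ≈ 0.8660
RHS = 2sin(x) ≈ 1.7321
Since 0.8660 ≠ 1.7321, the equation fails at this point, so it cannot hold for every real x for which both sides are defined.
The correct double-angle formula is sin(2x) = 2sin(x)cos(x).

Conclusion: No, this is NOT an identity.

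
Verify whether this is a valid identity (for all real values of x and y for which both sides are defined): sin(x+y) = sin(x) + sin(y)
No, this is NOT an identity.

Claim: sin(x+y) = sin(x) + sin(y).
Test a specific point where both sides are defined: x = π, y = 3π/4.
LHS = sin(x+y) ≈ -0.7071
RHS = sin(x) + sin(y) ≈ 0.7071
Since -0.7071 ≠ 0.7071, the equation fails at this point, so it cannot hold for all real values of x and y for which both sides are defined.
The correct expansion is sin(x+y) = sin(x)cos(y) + cos(x)sin(y); sine is not additive.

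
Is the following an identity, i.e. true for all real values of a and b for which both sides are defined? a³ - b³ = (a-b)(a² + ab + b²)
Claim: a³ - b³ = (a-b)(a² + ab + b²).
Reasoning: Expand the right side: (a-b)(a² + ab + b²) = a³ + a²b + ab² - a²b - ab² - b³ = a³ - b³ (the middle terms cancel in pairs).
So the two sides agree for all real values of a and b for which both sides are defined.

Conclusion: Yes, this is an identity.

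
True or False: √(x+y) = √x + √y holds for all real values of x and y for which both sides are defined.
False.

Claim: √(x+y) = √x + √y.
Test a specific point where both sides are defined: x = 1/2, y = 1.
LHS = √(x+y) ≈ 1.2247
RHS = √x + √y ≈ 1.7071
Since 1.2247 ≠ 1.7071, the equation fails at this point, so it cannot hold for all real values of x and y for which both sides are defined.
Squaring the right side gives x + 2√(xy) + y, not x + y.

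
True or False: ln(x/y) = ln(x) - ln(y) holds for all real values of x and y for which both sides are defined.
True.

Claim: ln(x/y) = ln(x) - ln(y).
Reasoning: Both sides are simultaneously defined only when x, y > 0. Write x = e^p, y = e^q. Then x/y = e^(p-q), so ln(x/y) = p - q = ln(x) - ln(y).
So the two sides agree for all real values of x and y for which both sides are defined.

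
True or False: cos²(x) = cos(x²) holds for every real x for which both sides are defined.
Claim: cos²(x) = cos(x²).
Test a specific point where both sides are defined: x = -π/3.
LHS = cos²(x) ≈ 0.2500
RHS = cos(x²) ≈ 0.4566
Since 0.2500 ≠ 0.4566, the equation fails at this point, so it cannot hold for every real x for which both sides are defined.
cos²(x) means (cos x)², squaring the output; cos(x²) squares the input. These are different functions.

Conclusion: False.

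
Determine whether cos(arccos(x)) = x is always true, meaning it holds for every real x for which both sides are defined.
Claim: cos(arccos(x)) = x.
Reasoning: For -1 ≤ x ≤ 1 (where arccos is defined), arccos(x) is by definition an angle whose cosine equals x. Taking the cosine of that angle returns x. (Note the other order, arccos(cos x) = x, is NOT an identity.)
So the two sides agree for every real x for which both sides are defined.

Conclusion: Yes, this is an identity.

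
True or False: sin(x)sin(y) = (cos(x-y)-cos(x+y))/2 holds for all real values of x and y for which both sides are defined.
True.

Claim: sin(x)sin(y) = (cos(x-y)-cos(x+y))/2.
Reasoning: cos(x-y) = cos(x)cos(y) + sin(x)sin(y) and cos(x+y) = cos(x)cos(y) - sin(x)sin(y). Subtracting, cos(x-y) - cos(x+y) = 2sin(x)sin(y); divide by 2.
So the two sides agree for all real values of x and y for which both sides are defined.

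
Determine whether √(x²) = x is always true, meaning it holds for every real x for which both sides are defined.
No, this is NOT an identity.

Claim: √(x²) = x.
Test a specific point where both sides are defined: x = -3.
LHS = √(x²) ≈ 3.0000
RHS = x ≈ -3.0000
Since 3.0000 ≠ -3.0000, the equation fails at this point, so it cannot hold for every real x for which both sides are defined.
√(x²) = |x|, which differs from x whenever x < 0 (both sides are defined for every real x).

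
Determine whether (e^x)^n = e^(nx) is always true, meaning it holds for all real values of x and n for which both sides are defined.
Claim: (e^x)^n = e^(nx).
Reasoning: e^x is a positive real number, and for a positive base B and real exponent n, B^n = e^(n·ln B). With B = e^x, ln B = x, so (e^x)^n = e^(n·x).
So the two sides agree for all real values of x and n for which both sides are defined.

Conclusion: Yes, this is an identity.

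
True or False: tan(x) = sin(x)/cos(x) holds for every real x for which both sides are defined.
Claim: tan(x) = sin(x)/cos(x).
Reasoning: For an angle x whose terminal point on the unit circle is (cos x, sin x), tan(x) is defined as the ratio (second coordinate)/(first coordinate) = sin(x)/cos(x), wherever cos(x) ≠ 0.
So the two sides agree for every real x for which both sides are defined.

Conclusion: True.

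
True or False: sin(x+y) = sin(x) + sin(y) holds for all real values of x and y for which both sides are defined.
False.

Claim: sin(x+y) = sin(x) + sin(y).
Test a specific point where both sides are defined: x = -π/6, y = -π/2.
LHS = sin(x+y) ≈ -0.8660
RHS = sin(x) + sin(y) ≈ -1.5000
Since -0.8660 ≠ -1.5000, the equation fails at this point, so it cannot hold for all real values of x and y for which both sides are defined.
The correct expansion is sin(x+y) = sin(x)cos(y) + cos(x)sin(y); sine is not additive.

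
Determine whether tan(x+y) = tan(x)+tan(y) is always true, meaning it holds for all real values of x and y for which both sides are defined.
Claim: tan(x+y) = tan(x)+tan(y).
Test a specific point where both sides are defined: x = -π/6, y = 3π/4.
LHS = tan(x+y) ≈ -3.7321
RHS = tan(x)+tan(y) ≈ -1.5774
Since -3.7321 ≠ -1.5774, the equation fails at this point, so it cannot hold for all real values of x and y for which both sides are defined.
The correct formula is tan(x+y) = (tan(x) + tan(y))/(1 - tan(x)tan(y)).

Conclusion: No, this is NOT an identity.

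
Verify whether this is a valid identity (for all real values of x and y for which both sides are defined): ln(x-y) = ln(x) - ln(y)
No, this is NOT an identity.

Claim: ln(x-y) = ln(x) - ln(y).
Test a specific point where both sides are defined: x = 5, y = 4.
LHS = ln(x-y) ≈ 0.0000
RHS = ln(x) - ln(y) ≈ 0.2231
Since 0.0000 ≠ 0.2231, the equation fails at this point, so it cannot hold for all real values of x and y for which both sides are defined.
ln(x) - ln(y) = ln(x/y), not ln(x-y).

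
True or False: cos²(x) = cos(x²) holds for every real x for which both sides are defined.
Claim: cos²(x) = cos(x²).
Test a specific point where both sides are defined: x = -π/3.
LHS = cos²(x) ≈ 0.2500
RHS = cos(x²) ≈ 0.4566
Since 0.2500 ≠ 0.4566, the equation fails at this point, so it cannot hold for every real x for which both sides are defined.
cos²(x) means (cos x)², squaring the output; cos(x²) squares the input. These are different functions.

Conclusion: False.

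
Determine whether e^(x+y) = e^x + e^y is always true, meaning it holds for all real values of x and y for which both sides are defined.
Claim: e^(x+y) = e^x + e^y.
Test a specific point where both sides are defined: x = 5, y = -2.
LHS = e^(x+y) ≈ 20.0855
RHS = e^x + e^y ≈ 148.5485
Since 20.0855 ≠ 148.5485, the equation fails at this point, so it cannot hold for all real values of x and y for which both sides are defined.
The correct rule is e^(x+y) = e^x · e^y (a product, not a sum).

Conclusion: No, this is NOT an identity.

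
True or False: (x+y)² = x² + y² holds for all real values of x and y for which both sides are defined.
Claim: (x+y)² = x² + y².
Test a specific point where both sides are defined: x = 3, y = 5.
LHS = (x+y)² ≈ 64.0000
RHS = x² + y² ≈ 34.0000
Since 64.0000 ≠ 34.0000, the equation fails at this point, so it cannot hold for all real values of x and y for which both sides are defined.
The correct expansion is (x+y)² = x² + 2xy + y²; the cross term 2xy is missing.

Conclusion: False.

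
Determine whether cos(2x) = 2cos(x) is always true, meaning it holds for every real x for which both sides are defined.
No, this is NOT an identity.

Claim: cos(2x) = 2cos(x).
Test a specific point where both sides are defined: x = π/4.
LHS = cos(2x) ≈ 0.0000
RHS = 2cos(x) ≈ 1.4142
Since 0.0000 ≠ 1.4142, the equation fails at this point, so it cannot hold for every real x for which both sides are defined.
The correct double-angle formula is cos(2x) = cos²x - sin²x.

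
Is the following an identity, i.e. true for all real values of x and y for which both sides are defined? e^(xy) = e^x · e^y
Claim: e^(xy) = e^x · e^y.
Test a specific point where both sides are defined: x = 3, y = 1.
LHS = e^(xy) ≈ 20.0855
RHS = e^x · e^y ≈ 54.5982
Since 20.0855 ≠ 54.5982, the equation fails at this point, so it cannot hold for all real values of x and y for which both sides are defined.
e^x · e^y = e^(x+y), not e^(xy).

Conclusion: No, this is NOT an identity.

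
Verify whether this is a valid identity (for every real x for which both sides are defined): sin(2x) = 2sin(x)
Claim: sin(2x) = 2sin(x).
Test a specific point where both sides are defined: x = -π/3.
LHS = sin(2x) ≈ -0.8660
RHS = 2sin(x) ≈ -1.7321
Since -0.8660 ≠ -1.7321, the equation fails at this point, so it cannot hold for every real x for which both sides are defined.
The correct double-angle formula is sin(2x) = 2sin(x)cos(x).

Conclusion: No, this is NOT an identity.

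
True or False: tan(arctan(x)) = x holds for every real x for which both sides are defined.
Claim: tan(arctan(x)) = x.
Reasoning: For every real x, arctan(x) is by definition the angle in (-π/2, π/2) whose tangent equals x. Taking the tangent of that angle returns x.
So the two sides agree for every real x for which both sides are defined.

Conclusion: True.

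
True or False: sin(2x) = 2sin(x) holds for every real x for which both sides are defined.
Claim: sin(2x) = 2sin(x).
Test a specific point where both sides are defined: x = π/2.
LHS = sin(2x) ≈ 0.0000
RHS = 2sin(x) ≈ 2.0000
Since 0.0000 ≠ 2.0000, the equation fails at this point, so it cannot hold for every real x for which both sides are defined.
The correct double-angle formula is sin(2x) = 2sin(x)cos(x).

Conclusion: False.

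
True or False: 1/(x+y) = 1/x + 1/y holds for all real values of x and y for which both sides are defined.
Claim: 1/(x+y) = 1/x + 1/y.
Test a specific point where both sides are defined: x = -1, y = 4.
LHS = 1/(x+y) ≈ 0.3333
RHS = 1/x + 1/y ≈ -0.7500
Since 0.3333 ≠ -0.7500, the equation fails at this point, so it cannot hold for all real values of x and y for which both sides are defined.
1/x + 1/y = (x+y)/(xy), which is not 1/(x+y).

Conclusion: False.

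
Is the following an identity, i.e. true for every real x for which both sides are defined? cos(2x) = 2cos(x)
Claim: cos(2x) = 2cos(x).
Test a specific point where both sides are defined: x = π/6.
LHS = cos(2x) ≈ 0.5000
RHS = 2cos(x) ≈ 1.7321
Since 0.5000 ≠ 1.7321, the equation fails at this point, so it cannot hold for every real x for which both sides are defined.
The correct double-angle formula is cos(2x) = cos²x - sin²x.

Conclusion: No, this is NOT an identity.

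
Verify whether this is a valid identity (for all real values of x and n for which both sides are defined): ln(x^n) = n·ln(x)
Yes, this is an identity.

Claim: ln(x^n) = n·ln(x).
Reasoning: The right side requires x > 0. For x > 0, x^n = (e^(ln x))^n = e^(n·ln x), so taking ln of both sides gives ln(x^n) = n·ln(x).
So the two sides agree for all real values of x and n for which both sides are defined.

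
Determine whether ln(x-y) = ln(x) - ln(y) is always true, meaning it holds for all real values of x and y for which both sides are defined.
Claim: ln(x-y) = ln(x) - ln(y).
Test a specific point where both sides are defined: x = 5, y = 1.
LHS = ln(x-y) ≈ 1.3863
RHS = ln(x) - ln(y) ≈ 1.6094
Since 1.3863 ≠ 1.6094, the equation fails at this point, so it cannot hold for all real values of x and y for which both sides are defined.
ln(x) - ln(y) = ln(x/y), not ln(x-y).

Conclusion: No, this is NOT an identity.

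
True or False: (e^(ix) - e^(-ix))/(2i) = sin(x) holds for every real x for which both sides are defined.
True.

Claim: (e^(ix) - e^(-ix))/(2i) = sin(x).
Reasoning: By Euler's formula e^(ix) = cos(x) + i·sin(x) and e^(-ix) = cos(x) - i·sin(x). Subtracting cancels the cosine terms: e^(ix) - e^(-ix) = 2i·sin(x); divide by 2i.
So the two sides agree for every real x for which both sides are defined.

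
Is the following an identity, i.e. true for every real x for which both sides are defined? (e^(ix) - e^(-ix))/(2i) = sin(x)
Claim: (e^(ix) - e^(-ix))/(2i) = sin(x).
Reasoning: By Euler's formula e^(ix) = cos(x) + i·sin(x) and e^(-ix) = cos(x) - i·sin(x). Subtracting cancels the cosine terms: e^(ix) - e^(-ix) = 2i·sin(x); divide by 2i.
So the two sides agree for every real x for which both sides are defined.

Conclusion: Yes, this is an identity.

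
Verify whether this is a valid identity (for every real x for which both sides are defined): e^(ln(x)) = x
Yes, this is an identity.

Claim: e^(ln(x)) = x.
Reasoning: For x > 0, ln(x) is by definition the exponent p such that e^p = x. Raising e to that exponent therefore returns x: e^(ln x) = x.
So the two sides agree for every real x for which both sides are defined.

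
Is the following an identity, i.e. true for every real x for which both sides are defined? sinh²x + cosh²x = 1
No, this is NOT an identity.

Claim: sinh²x + cosh²x = 1.
Test a specific point where both sides are defined: x = 4.
LHS = sinh²x + cosh²x ≈ 1490.4792
RHS = 1 ≈ 1.0000
Since 1490.4792 ≠ 1.0000, the equation fails at this point, so it cannot hold for every real x for which both sides are defined.
The correct hyperbolic identity is cosh²x - sinh²x = 1 (a difference); the sum sinh²x + cosh²x equals cosh(2x).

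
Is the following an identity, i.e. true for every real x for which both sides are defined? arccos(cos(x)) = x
No, this is NOT an identity.

Claim: arccos(cos(x)) = x.
Test a specific point where both sides are defined: x = -π/4.
LHS = arccos(cos(x)) ≈ 0.7854
RHS = x ≈ -0.7854
Since 0.7854 ≠ -0.7854, the equation fails at this point, so it cannot hold for every real x for which both sides are defined.
arccos only returns values in [0, π], so arccos(cos(x)) = x holds only for x in that interval, not for all real x.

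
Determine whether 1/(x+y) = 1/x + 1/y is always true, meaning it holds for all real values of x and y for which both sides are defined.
No, this is NOT an identity.

Claim: 1/(x+y) = 1/x + 1/y.
Test a specific point where both sides are defined: x = 4, y = -2.
LHS = 1/(x+y) ≈ 0.5000
RHS = 1/x + 1/y ≈ -0.2500
Since 0.5000 ≠ -0.2500, the equation fails at this point, so it cannot hold for all real values of x and y for which both sides are defined.
1/x + 1/y = (x+y)/(xy), which is not 1/(x+y).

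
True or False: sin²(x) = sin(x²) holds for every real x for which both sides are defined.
Claim: sin²(x) = sin(x²).
Test a specific point where both sides are defined: x = 3π/4.
LHS = sin²(x) ≈ 0.5000
RHS = sin(x²) ≈ -0.6680
Since 0.5000 ≠ -0.6680, the equation fails at this point, so it cannot hold for every real x for which both sides are defined.
sin²(x) means (sin x)², squaring the output; sin(x²) squares the input. These are different functions.

Conclusion: False.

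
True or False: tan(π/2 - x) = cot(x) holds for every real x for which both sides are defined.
True.

Claim: tan(π/2 - x) = cot(x).
Reasoning: tan(π/2 - x) = sin(π/2 - x)/cos(π/2 - x) = cos(x)/sin(x) = cot(x), using the cofunction identities sin(π/2 - x) = cos(x) and cos(π/2 - x) = sin(x).
So the two sides agree for every real x for which both sides are defined.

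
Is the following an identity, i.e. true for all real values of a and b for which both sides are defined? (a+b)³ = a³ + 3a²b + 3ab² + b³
Yes, this is an identity.

Claim: (a+b)³ = a³ + 3a²b + 3ab² + b³.
Reasoning: (a+b)³ = (a+b)(a+b)² = (a+b)(a² + 2ab + b²) = a³ + 2a²b + ab² + a²b + 2ab² + b³ = a³ + 3a²b + 3ab² + b³.
So the two sides agree for all real values of a and b for which both sides are defined.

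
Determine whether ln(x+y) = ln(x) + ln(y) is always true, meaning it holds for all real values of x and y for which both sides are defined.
Claim: ln(x+y) = ln(x) + ln(y).
Test a specific point where both sides are defined: x = 3, y = 1/2.
LHS = ln(x+y) ≈ 1.2528
RHS = ln(x) + ln(y) ≈ 0.4055
Since 1.2528 ≠ 0.4055, the equation fails at this point, so it cannot hold for all real values of x and y for which both sides are defined.
ln(x) + ln(y) = ln(xy), not ln(x+y).

Conclusion: No, this is NOT an identity.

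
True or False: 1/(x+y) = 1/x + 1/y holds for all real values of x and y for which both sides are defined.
False.

Claim: 1/(x+y) = 1/x + 1/y.
Test a specific point where both sides are defined: x = 3/2, y = 2.
LHS = 1/(x+y) ≈ 0.2857
RHS = 1/x + 1/y ≈ 1.1667
Since 0.2857 ≠ 1.1667, the equation fails at this point, so it cannot hold for all real values of x and y for which both sides are defined.
1/x + 1/y = (x+y)/(xy), which is not 1/(x+y).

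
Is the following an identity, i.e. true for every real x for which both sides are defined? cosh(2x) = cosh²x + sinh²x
Yes, this is an identity.

Claim: cosh(2x) = cosh²x + sinh²x.
Reasoning: cosh²x = (e^(2x) + 2 + e^(-2x))/4 and sinh²x = (e^(2x) - 2 + e^(-2x))/4. Adding gives (2e^(2x) + 2e^(-2x))/4 = (e^(2x) + e^(-2x))/2 = cosh(2x).
So the two sides agree for every real x for which both sides are defined.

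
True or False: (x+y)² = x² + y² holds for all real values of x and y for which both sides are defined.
Claim: (x+y)² = x² + y².
Test a specific point where both sides are defined: x = 1/2, y = 3.
LHS = (x+y)² ≈ 12.2500
RHS = x² + y² ≈ 9.2500
Since 12.2500 ≠ 9.2500, the equation fails at this point, so it cannot hold for all real values of x and y for which both sides are defined.
The correct expansion is (x+y)² = x² + 2xy + y²; the cross term 2xy is missing.

Conclusion: False.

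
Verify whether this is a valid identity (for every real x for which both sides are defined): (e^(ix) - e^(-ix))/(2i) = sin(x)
Yes, this is an identity.

Claim: (e^(ix) - e^(-ix))/(2i) = sin(x).
Reasoning: By Euler's formula e^(ix) = cos(x) + i·sin(x) and e^(-ix) = cos(x) - i·sin(x). Subtracting cancels the cosine terms: e^(ix) - e^(-ix) = 2i·sin(x); divide by 2i.
So the two sides agree for every real x for which both sides are defined.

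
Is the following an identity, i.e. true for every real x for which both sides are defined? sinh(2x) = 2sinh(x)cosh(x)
Yes, this is an identity.

Claim: sinh(2x) = 2sinh(x)cosh(x).
Reasoning: 2sinh(x)cosh(x) = 2 · (e^x - e^-x)/2 · (e^x + e^-x)/2 = (e^(2x) - e^(-2x))/2 = sinh(2x).
So the two sides agree for every real x for which both sides are defined.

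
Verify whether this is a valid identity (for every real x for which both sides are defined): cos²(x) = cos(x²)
No, this is NOT an identity.

Claim: cos²(x) = cos(x²).
Test a specific point where both sides are defined: x = π/6.
LHS = cos²(x) ≈ 0.7500
RHS = cos(x²) ≈ 0.9627
Since 0.7500 ≠ 0.9627, the equation fails at this point, so it cannot hold for every real x for which both sides are defined.
cos²(x) means (cos x)², squaring the output; cos(x²) squares the input. These are different functions.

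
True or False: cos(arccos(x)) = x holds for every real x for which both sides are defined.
True.

Claim: cos(arccos(x)) = x.
Reasoning: For -1 ≤ x ≤ 1 (where arccos is defined), arccos(x) is by definition an angle whose cosine equals x. Taking the cosine of that angle returns x. (Note the other order, arccos(cos x) = x, is NOT an identity.)
So the two sides agree for every real x for which both sides are defined.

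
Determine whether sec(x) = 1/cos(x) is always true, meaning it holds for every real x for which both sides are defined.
Yes, this is an identity.

Claim: sec(x) = 1/cos(x).
Reasoning: sec(x) is by definition the reciprocal of cos(x), wherever cos(x) ≠ 0.
So the two sides agree for every real x for which both sides are defined.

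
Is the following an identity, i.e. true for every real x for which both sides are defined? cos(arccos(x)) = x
Yes, this is an identity.

Claim: cos(arccos(x)) = x.
Reasoning: For -1 ≤ x ≤ 1 (where arccos is defined), arccos(x) is by definition an angle whose cosine equals x. Taking the cosine of that angle returns x. (Note the other order, arccos(cos x) = x, is NOT an identity.)
So the two sides agree for every real x for which both sides are defined.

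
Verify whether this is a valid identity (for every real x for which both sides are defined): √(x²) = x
Claim: √(x²) = x.
Test a specific point where both sides are defined: x = -2.
LHS = √(x²) ≈ 2.0000
RHS = x ≈ -2.0000
Since 2.0000 ≠ -2.0000, the equation fails at this point, so it cannot hold for every real x for which both sides are defined.
√(x²) = |x|, which differs from x whenever x < 0 (both sides are defined for every real x).

Conclusion: No, this is NOT an identity.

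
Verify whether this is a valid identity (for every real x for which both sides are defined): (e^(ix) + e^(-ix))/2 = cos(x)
Yes, this is an identity.

Claim: (e^(ix) + e^(-ix))/2 = cos(x).
Reasoning: By Euler's formula e^(ix) = cos(x) + i·sin(x) and e^(-ix) = cos(x) - i·sin(x). Adding cancels the sine terms: e^(ix) + e^(-ix) = 2cos(x); divide by 2.
So the two sides agree for every real x for which both sides are defined.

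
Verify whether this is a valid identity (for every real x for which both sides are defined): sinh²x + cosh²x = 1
Claim: sinh²x + cosh²x = 1.
Test a specific point where both sides are defined: x = 1/2.
LHS = sinh²x + cosh²x ≈ 1.5431
RHS = 1 ≈ 1.0000
Since 1.5431 ≠ 1.0000, the equation fails at this point, so it cannot hold for every real x for which both sides are defined.
The correct hyperbolic identity is cosh²x - sinh²x = 1 (a difference); the sum sinh²x + cosh²x equals cosh(2x).

Conclusion: No, this is NOT an identity.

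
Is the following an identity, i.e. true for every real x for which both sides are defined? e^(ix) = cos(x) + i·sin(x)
Yes, this is an identity.

Claim: e^(ix) = cos(x) + i·sin(x).
Reasoning: Euler's formula. Expand e^(ix) = Σ (ix)^k / k!. Since i² = -1, the even-k terms are Σ (-1)^m x^(2m)/(2m)! = cos(x) and the odd-k terms are i · Σ (-1)^m x^(2m+1)/(2m+1)! = i·sin(x).
So the two sides agree for every real x for which both sides are defined.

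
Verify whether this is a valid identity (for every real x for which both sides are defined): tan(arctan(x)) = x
Yes, this is an identity.

Claim: tan(arctan(x)) = x.
Reasoning: For every real x, arctan(x) is by definition the angle in (-π/2, π/2) whose tangent equals x. Taking the tangent of that angle returns x.
So the two sides agree for every real x for which both sides are defined.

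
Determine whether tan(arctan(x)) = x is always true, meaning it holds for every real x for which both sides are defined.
Claim: tan(arctan(x)) = x.
Reasoning: For every real x, arctan(x) is by definition the angle in (-π/2, π/2) whose tangent equals x. Taking the tangent of that angle returns x.
So the two sides agree for every real x for which both sides are defined.

Conclusion: Yes, this is an identity.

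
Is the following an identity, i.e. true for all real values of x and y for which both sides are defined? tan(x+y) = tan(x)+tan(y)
No, this is NOT an identity.

Claim: tan(x+y) = tan(x)+tan(y).
Test a specific point where both sides are defined: x = π/3, y = π/4.
LHS = tan(x+y) ≈ -3.7321
RHS = tan(x)+tan(y) ≈ 2.7321
Since -3.7321 ≠ 2.7321, the equation fails at this point, so it cannot hold for all real values of x and y for which both sides are defined.
The correct formula is tan(x+y) = (tan(x) + tan(y))/(1 - tan(x)tan(y)).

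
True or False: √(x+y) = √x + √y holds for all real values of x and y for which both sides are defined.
False.

Claim: √(x+y) = √x + √y.
Test a specific point where both sides are defined: x = 2, y = 4.
LHS = √(x+y) ≈ 2.4495
RHS = √x + √y ≈ 3.4142
Since 2.4495 ≠ 3.4142, the equation fails at this point, so it cannot hold for all real values of x and y for which both sides are defined.
Squaring the right side gives x + 2√(xy) + y, not x + y.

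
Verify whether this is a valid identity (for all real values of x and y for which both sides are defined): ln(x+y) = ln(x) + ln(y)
Claim: ln(x+y) = ln(x) + ln(y).
Test a specific point where both sides are defined: x = 3, y = 2.
LHS = ln(x+y) ≈ 1.6094
RHS = ln(x) + ln(y) ≈ 1.7918
Since 1.6094 ≠ 1.7918, the equation fails at this point, so it cannot hold for all real values of x and y for which both sides are defined.
ln(x) + ln(y) = ln(xy), not ln(x+y).

Conclusion: No, this is NOT an identity.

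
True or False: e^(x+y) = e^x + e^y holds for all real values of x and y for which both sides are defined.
Claim: e^(x+y) = e^x + e^y.
Test a specific point where both sides are defined: x = 4, y = 5.
LHS = e^(x+y) ≈ 8103.0839
RHS = e^x + e^y ≈ 203.0113
Since 8103.0839 ≠ 203.0113, the equation fails at this point, so it cannot hold for all real values of x and y for which both sides are defined.
The correct rule is e^(x+y) = e^x · e^y (a product, not a sum).

Conclusion: False.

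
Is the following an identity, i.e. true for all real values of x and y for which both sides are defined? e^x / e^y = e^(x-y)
Yes, this is an identity.

Claim: e^x / e^y = e^(x-y).
Reasoning: 1/e^y = e^(-y), so e^x / e^y = e^x · e^(-y) = e^(x + (-y)) = e^(x-y) by the product rule for exponents.
So the two sides agree for all real values of x and y for which both sides are defined.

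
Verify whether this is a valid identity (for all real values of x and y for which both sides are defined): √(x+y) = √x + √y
No, this is NOT an identity.

Claim: √(x+y) = √x + √y.
Test a specific point where both sides are defined: x = 2, y = 5.
LHS = √(x+y) ≈ 2.6458
RHS = √x + √y ≈ 3.6503
Since 2.6458 ≠ 3.6503, the equation fails at this point, so it cannot hold for all real values of x and y for which both sides are defined.
Squaring the right side gives x + 2√(xy) + y, not x + y.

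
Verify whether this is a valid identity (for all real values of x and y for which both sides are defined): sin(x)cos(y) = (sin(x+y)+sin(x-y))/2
Claim: sin(x)cos(y) = (sin(x+y)+sin(x-y))/2.
Reasoning: sin(x+y) = sin(x)cos(y) + cos(x)sin(y) and sin(x-y) = sin(x)cos(y) - cos(x)sin(y). Adding, sin(x+y) + sin(x-y) = 2sin(x)cos(y); divide by 2.
So the two sides agree for all real values of x and y for which both sides are defined.

Conclusion: Yes, this is an identity.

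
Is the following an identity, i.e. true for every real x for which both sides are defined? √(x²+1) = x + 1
Claim: √(x²+1) = x + 1.
Test a specific point where both sides are defined: x = 3/2.
LHS = √(x²+1) ≈ 1.8028
RHS = x + 1 ≈ 2.5000
Since 1.8028 ≠ 2.5000, the equation fails at this point, so it cannot hold for every real x for which both sides are defined.
(x+1)² = x² + 2x + 1 ≠ x² + 1 unless x = 0.

Conclusion: No, this is NOT an identity.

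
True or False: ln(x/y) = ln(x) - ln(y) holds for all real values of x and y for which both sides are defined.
True.

Claim: ln(x/y) = ln(x) - ln(y).
Reasoning: Both sides are simultaneously defined only when x, y > 0. Write x = e^p, y = e^q. Then x/y = e^(p-q), so ln(x/y) = p - q = ln(x) - ln(y).
So the two sides agree for all real values of x and y for which both sides are defined.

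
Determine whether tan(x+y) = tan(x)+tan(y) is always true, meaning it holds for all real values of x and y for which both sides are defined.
No, this is NOT an identity.

Claim: tan(x+y) = tan(x)+tan(y).
Test a specific point where both sides are defined: x = -π/3, y = 3π/4.
LHS = tan(x+y) ≈ 3.7321
RHS = tan(x)+tan(y) ≈ -2.7321
Since 3.7321 ≠ -2.7321, the equation fails at this point, so it cannot hold for all real values of x and y for which both sides are defined.
The correct formula is tan(x+y) = (tan(x) + tan(y))/(1 - tan(x)tan(y)).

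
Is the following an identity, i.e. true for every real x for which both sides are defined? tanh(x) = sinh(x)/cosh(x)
Claim: tanh(x) = sinh(x)/cosh(x).
Reasoning: tanh(x) is defined as sinh(x)/cosh(x) = (e^x - e^-x)/(e^x + e^-x); cosh(x) ≥ 1 is never zero, so this holds for every real x.
So the two sides agree for every real x for which both sides are defined.

Conclusion: Yes, this is an identity.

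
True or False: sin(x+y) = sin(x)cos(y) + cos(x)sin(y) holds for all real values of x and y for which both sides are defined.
True.

Claim: sin(x+y) = sin(x)cos(y) + cos(x)sin(y).
Reasoning: By Euler's formula e^(i(x+y)) = e^(ix)·e^(iy) = (cos x + i·sin x)(cos y + i·sin y). The imaginary part of the left side is sin(x+y); the imaginary part of the product is sin(x)cos(y) + cos(x)sin(y).
So the two sides agree for all real values of x and y for which both sides are defined.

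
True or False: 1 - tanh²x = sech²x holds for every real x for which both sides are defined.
Claim: 1 - tanh²x = sech²x.
Reasoning: Divide cosh²x - sinh²x = 1 through by cosh²x (never zero): 1 - tanh²x = 1/cosh²x = sech²x.
So the two sides agree for every real x for which both sides are defined.

Conclusion: True.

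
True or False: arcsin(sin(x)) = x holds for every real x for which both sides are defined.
Claim: arcsin(sin(x)) = x.
Test a specific point where both sides are defined: x = π.
LHS = arcsin(sin(x)) ≈ 0.0000
RHS = x ≈ 3.1416
Since 0.0000 ≠ 3.1416, the equation fails at this point, so it cannot hold for every real x for which both sides are defined.
arcsin only returns values in [-π/2, π/2], so arcsin(sin(x)) = x holds only for x in that interval, not for all real x.

Conclusion: False.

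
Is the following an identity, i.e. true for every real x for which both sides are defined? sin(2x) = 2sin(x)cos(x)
Yes, this is an identity.

Claim: sin(2x) = 2sin(x)cos(x).
Reasoning: Put y = x in the addition formula sin(x+y) = sin(x)cos(y) + cos(x)sin(y): sin(2x) = sin(x)cos(x) + cos(x)sin(x) = 2sin(x)cos(x).
So the two sides agree for every real x for which both sides are defined.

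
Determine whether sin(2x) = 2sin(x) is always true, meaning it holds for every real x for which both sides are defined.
Claim: sin(2x) = 2sin(x).
Test a specific point where both sides are defined: x = π/3.
LHS = sin(2x) ≈ 0.8660
RHS = 2sin(x) ≈ 1.7321
Since 0.8660 ≠ 1.7321, the equation fails at this point, so it cannot hold for every real x for which both sides are defined.
The correct double-angle formula is sin(2x) = 2sin(x)cos(x).

Conclusion: No, this is NOT an identity.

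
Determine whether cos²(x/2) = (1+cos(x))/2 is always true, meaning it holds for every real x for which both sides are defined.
Claim: cos²(x/2) = (1+cos(x))/2.
Reasoning: Use cos(2θ) = 2cos²θ - 1 with θ = x/2: cos(x) = 2cos²(x/2) - 1. Solving for cos²(x/2) gives (1 + cos(x))/2.
So the two sides agree for every real x for which both sides are defined.

Conclusion: Yes, this is an identity.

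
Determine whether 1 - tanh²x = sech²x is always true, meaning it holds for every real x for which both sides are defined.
Claim: 1 - tanh²x = sech²x.
Reasoning: Divide cosh²x - sinh²x = 1 through by cosh²x (never zero): 1 - tanh²x = 1/cosh²x = sech²x.
So the two sides agree for every real x for which both sides are defined.

Conclusion: Yes, this is an identity.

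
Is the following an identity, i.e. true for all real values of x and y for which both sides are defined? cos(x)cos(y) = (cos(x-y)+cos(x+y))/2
Claim: cos(x)cos(y) = (cos(x-y)+cos(x+y))/2.
Reasoning: cos(x-y) = cos(x)cos(y) + sin(x)sin(y) and cos(x+y) = cos(x)cos(y) - sin(x)sin(y). Adding, cos(x-y) + cos(x+y) = 2cos(x)cos(y); divide by 2.
So the two sides agree for all real values of x and y for which both sides are defined.

Conclusion: Yes, this is an identity.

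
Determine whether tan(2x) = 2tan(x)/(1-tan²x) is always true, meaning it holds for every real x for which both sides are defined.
Yes, this is an identity.

Claim: tan(2x) = 2tan(x)/(1-tan²x).
Reasoning: tan(2x) = sin(2x)/cos(2x) = 2sin(x)cos(x) / (cos²x - sin²x). Divide numerator and denominator by cos²x: 2tan(x) / (1 - tan²x).
So the two sides agree for every real x for which both sides are defined.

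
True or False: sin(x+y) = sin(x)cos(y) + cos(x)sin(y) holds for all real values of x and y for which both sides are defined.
True.

Claim: sin(x+y) = sin(x)cos(y) + cos(x)sin(y).
Reasoning: By Euler's formula e^(i(x+y)) = e^(ix)·e^(iy) = (cos x + i·sin x)(cos y + i·sin y). The imaginary part of the left side is sin(x+y); the imaginary part of the product is sin(x)cos(y) + cos(x)sin(y).
So the two sides agree for all real values of x and y for which both sides are defined.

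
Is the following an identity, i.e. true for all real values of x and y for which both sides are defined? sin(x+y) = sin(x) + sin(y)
Claim: sin(x+y) = sin(x) + sin(y).
Test a specific point where both sides are defined: x = -π/2, y = π/4.
LHS = sin(x+y) ≈ -0.7071
RHS = sin(x) + sin(y) ≈ -0.2929
Since -0.7071 ≠ -0.2929, the equation fails at this point, so it cannot hold for all real values of x and y for which both sides are defined.
The correct expansion is sin(x+y) = sin(x)cos(y) + cos(x)sin(y); sine is not additive.

Conclusion: No, this is NOT an identity.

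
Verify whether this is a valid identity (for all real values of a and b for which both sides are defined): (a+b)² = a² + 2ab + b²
Claim: (a+b)² = a² + 2ab + b².
Reasoning: Expand: (a+b)² = (a+b)(a+b) = a·a + a·b + b·a + b·b = a² + 2ab + b².
So the two sides agree for all real values of a and b for which both sides are defined.

Conclusion: Yes, this is an identity.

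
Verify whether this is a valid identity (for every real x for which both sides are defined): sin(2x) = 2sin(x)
No, this is NOT an identity.

Claim: sin(2x) = 2sin(x).
Test a specific point where both sides are defined: x = π/3.
LHS = sin(2x) ≈ 0.8660
RHS = 2sin(x) ≈ 1.7321
Since 0.8660 ≠ 1.7321, the equation fails at this point, so it cannot hold for every real x for which both sides are defined.
The correct double-angle formula is sin(2x) = 2sin(x)cos(x).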